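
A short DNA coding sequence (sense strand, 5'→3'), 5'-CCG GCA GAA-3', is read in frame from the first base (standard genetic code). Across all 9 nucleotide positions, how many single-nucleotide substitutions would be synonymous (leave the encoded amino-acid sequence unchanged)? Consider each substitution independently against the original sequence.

Codon 1 (CCG, Pro): 3 synonymous substitutions.
Codon 2 (GCA, Ala): 3 synonymous substitutions.
Codon 3 (GAA, Glu): 1 synonymous substitution.
Total: 3 + 3 + 1 = 7.

7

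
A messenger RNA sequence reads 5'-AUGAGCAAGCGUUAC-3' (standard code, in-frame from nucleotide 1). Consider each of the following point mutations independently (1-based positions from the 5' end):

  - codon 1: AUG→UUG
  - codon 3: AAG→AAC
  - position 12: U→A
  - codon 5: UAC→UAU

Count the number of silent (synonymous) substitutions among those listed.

2

Codon 1: AUG (Met) → UUG (Leu) — missense.
Codon 3: AAG (Lys) → AAC (Asn) — missense.
Codon 4: CGU (Arg) → CGA (Arg) — synonymous.
Codon 5: UAC (Tyr) → UAU (Tyr) — synonymous.
Synonymous: 2 of 4.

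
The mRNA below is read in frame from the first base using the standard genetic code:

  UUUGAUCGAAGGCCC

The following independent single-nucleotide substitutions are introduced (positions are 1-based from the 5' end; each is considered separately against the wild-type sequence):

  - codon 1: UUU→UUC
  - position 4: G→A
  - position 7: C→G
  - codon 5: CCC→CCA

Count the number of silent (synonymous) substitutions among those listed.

2

Codon 1: UUU (Phe) → UUC (Phe) — synonymous.
Codon 2: GAU (Asp) → AAU (Asn) — missense.
Codon 3: CGA (Arg) → GGA (Gly) — missense.
Codon 5: CCC (Pro) → CCA (Pro) — synonymous.
Synonymous: 2 of 4.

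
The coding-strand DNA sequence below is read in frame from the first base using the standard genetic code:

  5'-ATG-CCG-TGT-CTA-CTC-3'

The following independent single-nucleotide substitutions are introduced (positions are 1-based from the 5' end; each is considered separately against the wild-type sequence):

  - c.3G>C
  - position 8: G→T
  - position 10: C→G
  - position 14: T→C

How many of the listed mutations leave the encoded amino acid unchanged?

0

Codon 1: ATG (Met) → ATC (Ile) — missense.
Codon 3: TGT (Cys) → TTT (Phe) — missense.
Codon 4: CTA (Leu) → GTA (Val) — missense.
Codon 5: CTC (Leu) → CCC (Pro) — missense.
Synonymous: 0 of 4.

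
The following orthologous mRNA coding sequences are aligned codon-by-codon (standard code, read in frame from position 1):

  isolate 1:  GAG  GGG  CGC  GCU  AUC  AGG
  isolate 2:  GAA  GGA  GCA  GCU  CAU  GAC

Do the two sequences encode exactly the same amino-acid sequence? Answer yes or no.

Codon 1: GAG Glu / GAA Glu — synonymous.
Codon 2: GGG Gly / GGA Gly — synonymous.
Codon 3: CGC Arg / GCA Ala — nonsynonymous.
Codon 4: GCU Ala / GCU Ala — identical.
Codon 5: AUC Ile / CAU His — nonsynonymous.
Codon 6: AGG Arg / GAC Asp — nonsynonymous.
Nonsynonymous differences: 3 → different protein.

no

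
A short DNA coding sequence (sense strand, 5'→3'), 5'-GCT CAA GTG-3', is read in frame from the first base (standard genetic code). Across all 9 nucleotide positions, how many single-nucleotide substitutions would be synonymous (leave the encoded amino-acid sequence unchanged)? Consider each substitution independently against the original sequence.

7

Codon 1 (GCT, Ala): 3 synonymous substitutions.
Codon 2 (CAA, Gln): 1 synonymous substitution.
Codon 3 (GTG, Val): 3 synonymous substitutions.
Total: 3 + 1 + 3 = 7.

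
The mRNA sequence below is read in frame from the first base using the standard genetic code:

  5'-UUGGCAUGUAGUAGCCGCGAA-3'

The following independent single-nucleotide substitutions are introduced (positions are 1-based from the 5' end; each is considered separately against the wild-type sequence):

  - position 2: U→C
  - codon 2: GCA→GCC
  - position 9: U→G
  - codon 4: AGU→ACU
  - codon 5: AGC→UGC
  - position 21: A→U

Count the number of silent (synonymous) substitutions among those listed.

1

Codon 1: UUG (Leu) → UCG (Ser) — missense.
Codon 2: GCA (Ala) → GCC (Ala) — synonymous.
Codon 3: UGU (Cys) → UGG (Trp) — missense.
Codon 4: AGU (Ser) → ACU (Thr) — missense.
Codon 5: AGC (Ser) → UGC (Cys) — missense.
Codon 7: GAA (Glu) → GAU (Asp) — missense.
Synonymous: 1 of 6.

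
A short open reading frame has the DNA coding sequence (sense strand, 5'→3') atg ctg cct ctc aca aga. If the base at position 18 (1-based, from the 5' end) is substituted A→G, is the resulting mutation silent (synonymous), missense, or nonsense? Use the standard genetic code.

Position 18 falls in codon 6: AGA → Arg.
After the substitution the codon is AGG → Arg.
Both encode Arg, so the change is synonymous.

silent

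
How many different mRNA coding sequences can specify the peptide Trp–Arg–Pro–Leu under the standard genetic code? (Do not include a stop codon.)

144

Trp: 1 codon.
Arg: 6 codons.
Pro: 4 codons.
Leu: 6 codons.
1 × 6 × 4 × 6 = 144.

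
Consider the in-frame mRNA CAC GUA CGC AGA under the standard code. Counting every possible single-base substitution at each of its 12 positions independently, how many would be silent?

9

Codon 1 (CAC, His): 1 synonymous substitution.
Codon 2 (GUA, Val): 3 synonymous substitutions.
Codon 3 (CGC, Arg): 3 synonymous substitutions.
Codon 4 (AGA, Arg): 2 synonymous substitutions.
Total: 1 + 3 + 3 + 2 = 9.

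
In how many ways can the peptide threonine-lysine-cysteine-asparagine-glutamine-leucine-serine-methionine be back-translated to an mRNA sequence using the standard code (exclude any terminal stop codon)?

2304

Thr: 4 codons.
Lys: 2 codons.
Cys: 2 codons.
Asn: 2 codons.
Gln: 2 codons.
Leu: 6 codons.
Ser: 6 codons.
Met: 1 codon.
4 × 2 × 2 × 2 × 2 × 6 × 6 × 1 = 2304.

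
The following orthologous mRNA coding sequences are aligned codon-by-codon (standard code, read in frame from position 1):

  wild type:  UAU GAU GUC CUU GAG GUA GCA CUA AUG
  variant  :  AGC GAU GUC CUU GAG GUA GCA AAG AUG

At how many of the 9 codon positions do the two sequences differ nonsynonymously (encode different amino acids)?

Codon 1: UAU Tyr / AGC Ser — nonsynonymous.
Codon 2: GAU Asp / GAU Asp — identical.
Codon 3: GUC Val / GUC Val — identical.
Codon 4: CUU Leu / CUU Leu — identical.
Codon 5: GAG Glu / GAG Glu — identical.
Codon 6: GUA Val / GUA Val — identical.
Codon 7: GCA Ala / GCA Ala — identical.
Codon 8: CUA Leu / AAG Lys — nonsynonymous.
Codon 9: AUG Met / AUG Met — identical.
Nonsynonymous differences: 2.

2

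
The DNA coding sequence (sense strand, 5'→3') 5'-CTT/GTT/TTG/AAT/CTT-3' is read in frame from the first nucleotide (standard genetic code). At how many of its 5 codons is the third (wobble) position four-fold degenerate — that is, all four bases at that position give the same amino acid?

Codon 1 CTT (Leu): third position 4-fold.
Codon 2 GTT (Val): third position 4-fold.
Codon 3 TTG (Leu): third position 2-fold.
Codon 4 AAT (Asn): third position 2-fold.
Codon 5 CTT (Leu): third position 4-fold.
Four-fold degenerate third positions: 3.

3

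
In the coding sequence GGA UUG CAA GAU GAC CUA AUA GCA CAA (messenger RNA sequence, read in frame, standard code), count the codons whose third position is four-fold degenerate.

3

Codon 1 GGA (Gly): third position 4-fold.
Codon 2 UUG (Leu): third position 2-fold.
Codon 3 CAA (Gln): third position 2-fold.
Codon 4 GAU (Asp): third position 2-fold.
Codon 5 GAC (Asp): third position 2-fold.
Codon 6 CUA (Leu): third position 4-fold.
Codon 7 AUA (Ile): third position 3-fold.
Codon 8 GCA (Ala): third position 4-fold.
Codon 9 CAA (Gln): third position 2-fold.
Four-fold degenerate third positions: 3.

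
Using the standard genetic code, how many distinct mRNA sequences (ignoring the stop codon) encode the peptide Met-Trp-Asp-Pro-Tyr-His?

32

Met: 1 codon.
Trp: 1 codon.
Asp: 2 codons.
Pro: 4 codons.
Tyr: 2 codons.
His: 2 codons.
1 × 1 × 2 × 4 × 2 × 2 = 32.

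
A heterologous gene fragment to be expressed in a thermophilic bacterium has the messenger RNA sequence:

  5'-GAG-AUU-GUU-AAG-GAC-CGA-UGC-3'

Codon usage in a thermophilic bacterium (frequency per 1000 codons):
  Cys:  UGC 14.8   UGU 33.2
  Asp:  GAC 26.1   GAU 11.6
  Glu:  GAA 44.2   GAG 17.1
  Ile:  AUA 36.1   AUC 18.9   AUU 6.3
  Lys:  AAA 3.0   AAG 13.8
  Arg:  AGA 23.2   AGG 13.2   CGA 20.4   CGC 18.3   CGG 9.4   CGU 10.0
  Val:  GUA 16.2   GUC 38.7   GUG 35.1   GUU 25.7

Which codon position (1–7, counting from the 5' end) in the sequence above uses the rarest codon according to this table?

Codon 1 GAG (Glu): 17.1 per 1000.
Codon 2 AUU (Ile): 6.3 per 1000.
Codon 3 GUU (Val): 25.7 per 1000.
Codon 4 AAG (Lys): 13.8 per 1000.
Codon 5 GAC (Asp): 26.1 per 1000.
Codon 6 CGA (Arg): 20.4 per 1000.
Codon 7 UGC (Cys): 14.8 per 1000.
Lowest frequency is 6.3 at codon 2.

2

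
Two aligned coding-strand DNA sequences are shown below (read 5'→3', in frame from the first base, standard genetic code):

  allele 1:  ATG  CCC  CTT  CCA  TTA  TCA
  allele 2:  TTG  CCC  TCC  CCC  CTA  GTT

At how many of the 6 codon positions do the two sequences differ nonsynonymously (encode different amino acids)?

3

Codon 1: ATG Met / TTG Leu — nonsynonymous.
Codon 2: CCC Pro / CCC Pro — identical.
Codon 3: CTT Leu / TCC Ser — nonsynonymous.
Codon 4: CCA Pro / CCC Pro — synonymous.
Codon 5: TTA Leu / CTA Leu — synonymous.
Codon 6: TCA Ser / GTT Val — nonsynonymous.
Nonsynonymous differences: 3.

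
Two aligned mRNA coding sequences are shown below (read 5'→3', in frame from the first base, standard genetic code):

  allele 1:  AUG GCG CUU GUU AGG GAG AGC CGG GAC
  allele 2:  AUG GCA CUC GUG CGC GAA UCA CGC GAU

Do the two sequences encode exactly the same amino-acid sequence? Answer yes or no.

yes

Codon 1: AUG Met / AUG Met — identical.
Codon 2: GCG Ala / GCA Ala — synonymous.
Codon 3: CUU Leu / CUC Leu — synonymous.
Codon 4: GUU Val / GUG Val — synonymous.
Codon 5: AGG Arg / CGC Arg — synonymous.
Codon 6: GAG Glu / GAA Glu — synonymous.
Codon 7: AGC Ser / UCA Ser — synonymous.
Codon 8: CGG Arg / CGC Arg — synonymous.
Codon 9: GAC Asp / GAU Asp — synonymous.
Nonsynonymous differences: 0 → same protein.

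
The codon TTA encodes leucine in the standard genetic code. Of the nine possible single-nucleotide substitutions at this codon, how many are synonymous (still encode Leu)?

Position 1: CTA → 1 synonymous.
Position 2: none → 0 synonymous.
Position 3: TTG → 1 synonymous.
Total: 1 + 0 + 1 = 2.

2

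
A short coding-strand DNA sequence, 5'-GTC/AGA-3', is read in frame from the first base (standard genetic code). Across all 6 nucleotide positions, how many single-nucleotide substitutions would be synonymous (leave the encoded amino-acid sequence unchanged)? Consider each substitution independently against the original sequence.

5

Codon 1 (GTC, Val): 3 synonymous substitutions.
Codon 2 (AGA, Arg): 2 synonymous substitutions.
Total: 3 + 2 = 5.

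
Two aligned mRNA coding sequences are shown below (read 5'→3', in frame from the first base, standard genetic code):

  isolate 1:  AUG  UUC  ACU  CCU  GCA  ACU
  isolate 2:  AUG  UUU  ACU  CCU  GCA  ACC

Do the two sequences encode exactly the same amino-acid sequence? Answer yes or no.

Codon 1: AUG Met / AUG Met — identical.
Codon 2: UUC Phe / UUU Phe — synonymous.
Codon 3: ACU Thr / ACU Thr — identical.
Codon 4: CCU Pro / CCU Pro — identical.
Codon 5: GCA Ala / GCA Ala — identical.
Codon 6: ACU Thr / ACC Thr — synonymous.
Nonsynonymous differences: 0 → same protein.

yes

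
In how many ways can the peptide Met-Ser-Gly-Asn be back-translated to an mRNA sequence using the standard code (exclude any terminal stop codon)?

48

Met: 1 codon.
Ser: 6 codons.
Gly: 4 codons.
Asn: 2 codons.
1 × 6 × 4 × 2 = 48.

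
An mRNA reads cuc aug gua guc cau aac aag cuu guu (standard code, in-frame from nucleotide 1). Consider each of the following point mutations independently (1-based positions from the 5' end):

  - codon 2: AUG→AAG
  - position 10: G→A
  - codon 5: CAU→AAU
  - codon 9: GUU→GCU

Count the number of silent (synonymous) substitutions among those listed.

Codon 2: AUG (Met) → AAG (Lys) — missense.
Codon 4: GUC (Val) → AUC (Ile) — missense.
Codon 5: CAU (His) → AAU (Asn) — missense.
Codon 9: GUU (Val) → GCU (Ala) — missense.
Synonymous: 0 of 4.

0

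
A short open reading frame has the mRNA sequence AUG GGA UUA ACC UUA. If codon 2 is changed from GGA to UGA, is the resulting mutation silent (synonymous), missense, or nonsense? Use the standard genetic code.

Position 4 falls in codon 2: GGA → Gly.
After the substitution the codon is UGA → Stop.
The new codon is a stop codon, so this is a nonsense mutation.

nonsense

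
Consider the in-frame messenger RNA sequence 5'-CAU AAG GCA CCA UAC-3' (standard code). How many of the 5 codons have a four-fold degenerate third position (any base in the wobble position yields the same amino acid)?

2

Codon 1 CAU (His): third position 2-fold.
Codon 2 AAG (Lys): third position 2-fold.
Codon 3 GCA (Ala): third position 4-fold.
Codon 4 CCA (Pro): third position 4-fold.
Codon 5 UAC (Tyr): third position 2-fold.
Four-fold degenerate third positions: 2.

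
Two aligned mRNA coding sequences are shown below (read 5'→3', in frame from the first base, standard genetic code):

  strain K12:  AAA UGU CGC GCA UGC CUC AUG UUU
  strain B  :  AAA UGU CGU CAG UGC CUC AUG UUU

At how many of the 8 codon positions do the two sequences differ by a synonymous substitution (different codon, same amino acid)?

1

Codon 1: AAA Lys / AAA Lys — identical.
Codon 2: UGU Cys / UGU Cys — identical.
Codon 3: CGC Arg / CGU Arg — synonymous.
Codon 4: GCA Ala / CAG Gln — nonsynonymous.
Codon 5: UGC Cys / UGC Cys — identical.
Codon 6: CUC Leu / CUC Leu — identical.
Codon 7: AUG Met / AUG Met — identical.
Codon 8: UUU Phe / UUU Phe — identical.
Synonymous differences: 1.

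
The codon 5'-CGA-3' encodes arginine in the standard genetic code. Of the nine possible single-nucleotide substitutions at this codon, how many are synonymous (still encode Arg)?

4

Position 1: AGA → 1 synonymous.
Position 2: none → 0 synonymous.
Position 3: CGU, CGC, CGG → 3 synonymous.
Total: 1 + 0 + 3 = 4.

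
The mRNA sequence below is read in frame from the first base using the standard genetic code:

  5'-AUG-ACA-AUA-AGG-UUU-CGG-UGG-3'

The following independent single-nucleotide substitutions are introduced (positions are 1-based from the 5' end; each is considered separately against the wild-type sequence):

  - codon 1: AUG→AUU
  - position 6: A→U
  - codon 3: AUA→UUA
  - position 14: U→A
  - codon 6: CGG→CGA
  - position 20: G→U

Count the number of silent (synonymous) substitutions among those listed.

Codon 1: AUG (Met) → AUU (Ile) — missense.
Codon 2: ACA (Thr) → ACU (Thr) — synonymous.
Codon 3: AUA (Ile) → UUA (Leu) — missense.
Codon 5: UUU (Phe) → UAU (Tyr) — missense.
Codon 6: CGG (Arg) → CGA (Arg) — synonymous.
Codon 7: UGG (Trp) → UUG (Leu) — missense.
Synonymous: 2 of 6.

2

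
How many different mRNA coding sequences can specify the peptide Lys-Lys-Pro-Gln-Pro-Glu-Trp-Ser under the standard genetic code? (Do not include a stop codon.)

1536

Lys: 2 codons.
Lys: 2 codons.
Pro: 4 codons.
Gln: 2 codons.
Pro: 4 codons.
Glu: 2 codons.
Trp: 1 codon.
Ser: 6 codons.
2 × 2 × 4 × 2 × 4 × 2 × 1 × 6 = 1536.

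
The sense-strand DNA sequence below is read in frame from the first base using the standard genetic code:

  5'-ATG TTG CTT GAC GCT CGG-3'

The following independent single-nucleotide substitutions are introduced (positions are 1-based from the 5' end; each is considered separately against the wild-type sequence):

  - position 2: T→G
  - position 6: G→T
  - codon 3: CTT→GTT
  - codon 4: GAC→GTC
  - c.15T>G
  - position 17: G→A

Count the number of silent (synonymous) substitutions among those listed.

Codon 1: ATG (Met) → AGG (Arg) — missense.
Codon 2: TTG (Leu) → TTT (Phe) — missense.
Codon 3: CTT (Leu) → GTT (Val) — missense.
Codon 4: GAC (Asp) → GTC (Val) — missense.
Codon 5: GCT (Ala) → GCG (Ala) — synonymous.
Codon 6: CGG (Arg) → CAG (Gln) — missense.
Synonymous: 1 of 6.

1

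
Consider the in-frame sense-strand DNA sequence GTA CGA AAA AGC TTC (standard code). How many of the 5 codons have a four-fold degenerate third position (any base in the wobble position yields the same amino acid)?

Codon 1 GTA (Val): third position 4-fold.
Codon 2 CGA (Arg): third position 4-fold.
Codon 3 AAA (Lys): third position 2-fold.
Codon 4 AGC (Ser): third position 2-fold.
Codon 5 TTC (Phe): third position 2-fold.
Four-fold degenerate third positions: 2.

2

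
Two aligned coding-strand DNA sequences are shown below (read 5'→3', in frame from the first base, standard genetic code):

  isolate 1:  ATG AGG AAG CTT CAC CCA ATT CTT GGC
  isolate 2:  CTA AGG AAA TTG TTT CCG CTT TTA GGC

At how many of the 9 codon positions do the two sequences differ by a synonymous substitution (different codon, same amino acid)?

4

Codon 1: ATG Met / CTA Leu — nonsynonymous.
Codon 2: AGG Arg / AGG Arg — identical.
Codon 3: AAG Lys / AAA Lys — synonymous.
Codon 4: CTT Leu / TTG Leu — synonymous.
Codon 5: CAC His / TTT Phe — nonsynonymous.
Codon 6: CCA Pro / CCG Pro — synonymous.
Codon 7: ATT Ile / CTT Leu — nonsynonymous.
Codon 8: CTT Leu / TTA Leu — synonymous.
Codon 9: GGC Gly / GGC Gly — identical.
Synonymous differences: 4.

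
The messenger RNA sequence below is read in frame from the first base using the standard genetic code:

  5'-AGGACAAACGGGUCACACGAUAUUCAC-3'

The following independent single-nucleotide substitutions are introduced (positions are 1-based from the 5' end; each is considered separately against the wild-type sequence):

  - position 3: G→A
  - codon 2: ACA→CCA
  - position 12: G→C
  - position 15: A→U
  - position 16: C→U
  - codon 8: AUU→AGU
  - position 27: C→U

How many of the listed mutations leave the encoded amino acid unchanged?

Codon 1: AGG (Arg) → AGA (Arg) — synonymous.
Codon 2: ACA (Thr) → CCA (Pro) — missense.
Codon 4: GGG (Gly) → GGC (Gly) — synonymous.
Codon 5: UCA (Ser) → UCU (Ser) — synonymous.
Codon 6: CAC (His) → UAC (Tyr) — missense.
Codon 8: AUU (Ile) → AGU (Ser) — missense.
Codon 9: CAC (His) → CAU (His) — synonymous.
Synonymous: 4 of 7.

4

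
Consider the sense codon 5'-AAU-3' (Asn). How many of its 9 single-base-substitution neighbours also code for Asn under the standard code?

1

Position 1: none → 0 synonymous.
Position 2: none → 0 synonymous.
Position 3: AAC → 1 synonymous.
Total: 0 + 0 + 1 = 1.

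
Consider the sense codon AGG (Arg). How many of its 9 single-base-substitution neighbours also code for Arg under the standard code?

Position 1: CGG → 1 synonymous.
Position 2: none → 0 synonymous.
Position 3: AGA → 1 synonymous.
Total: 1 + 0 + 1 = 2.

2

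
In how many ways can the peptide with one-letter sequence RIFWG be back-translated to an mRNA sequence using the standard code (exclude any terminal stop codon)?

144

Arg: 6 codons.
Ile: 3 codons.
Phe: 2 codons.
Trp: 1 codon.
Gly: 4 codons.
6 × 3 × 2 × 1 × 4 = 144.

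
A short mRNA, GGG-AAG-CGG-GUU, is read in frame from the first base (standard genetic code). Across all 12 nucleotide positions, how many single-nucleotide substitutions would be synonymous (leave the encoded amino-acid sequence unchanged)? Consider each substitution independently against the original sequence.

Codon 1 (GGG, Gly): 3 synonymous substitutions.
Codon 2 (AAG, Lys): 1 synonymous substitution.
Codon 3 (CGG, Arg): 4 synonymous substitutions.
Codon 4 (GUU, Val): 3 synonymous substitutions.
Total: 3 + 1 + 4 + 3 = 11.

11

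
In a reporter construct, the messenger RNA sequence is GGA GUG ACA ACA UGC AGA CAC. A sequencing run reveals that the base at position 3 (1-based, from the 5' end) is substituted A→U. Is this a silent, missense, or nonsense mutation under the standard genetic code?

Position 3 falls in codon 1: GGA → Gly.
After the substitution the codon is GGU → Gly.
Both encode Gly, so the change is synonymous.

silent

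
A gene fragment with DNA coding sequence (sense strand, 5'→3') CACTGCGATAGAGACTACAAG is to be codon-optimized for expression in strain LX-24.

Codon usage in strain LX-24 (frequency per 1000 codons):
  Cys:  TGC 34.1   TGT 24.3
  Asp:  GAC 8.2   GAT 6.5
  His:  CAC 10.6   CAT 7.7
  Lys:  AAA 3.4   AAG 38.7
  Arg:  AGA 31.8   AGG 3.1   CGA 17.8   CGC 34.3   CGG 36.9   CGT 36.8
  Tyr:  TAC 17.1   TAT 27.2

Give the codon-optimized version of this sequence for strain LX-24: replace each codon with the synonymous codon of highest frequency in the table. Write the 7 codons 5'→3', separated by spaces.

Codon 1 (His): best is CAC at 10.6.
Codon 2 (Cys): best is TGC at 34.1.
Codon 3 (Asp): best is GAC at 8.2.
Codon 4 (Arg): best is CGG at 36.9.
Codon 5 (Asp): best is GAC at 8.2.
Codon 6 (Tyr): best is TAT at 27.2.
Codon 7 (Lys): best is AAG at 38.7.

CAC TGC GAC CGG GAC TAT AAG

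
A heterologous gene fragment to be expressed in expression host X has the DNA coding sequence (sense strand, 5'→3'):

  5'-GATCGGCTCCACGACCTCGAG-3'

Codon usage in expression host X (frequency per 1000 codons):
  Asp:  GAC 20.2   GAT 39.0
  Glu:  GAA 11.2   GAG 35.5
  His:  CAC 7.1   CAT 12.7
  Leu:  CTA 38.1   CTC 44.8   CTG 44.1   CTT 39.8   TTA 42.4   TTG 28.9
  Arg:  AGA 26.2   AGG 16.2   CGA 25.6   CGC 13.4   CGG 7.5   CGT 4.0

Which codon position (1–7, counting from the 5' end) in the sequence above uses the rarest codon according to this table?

4

Codon 1 GAT (Asp): 39.0 per 1000.
Codon 2 CGG (Arg): 7.5 per 1000.
Codon 3 CTC (Leu): 44.8 per 1000.
Codon 4 CAC (His): 7.1 per 1000.
Codon 5 GAC (Asp): 20.2 per 1000.
Codon 6 CTC (Leu): 44.8 per 1000.
Codon 7 GAG (Glu): 35.5 per 1000.
Lowest frequency is 7.1 at codon 4.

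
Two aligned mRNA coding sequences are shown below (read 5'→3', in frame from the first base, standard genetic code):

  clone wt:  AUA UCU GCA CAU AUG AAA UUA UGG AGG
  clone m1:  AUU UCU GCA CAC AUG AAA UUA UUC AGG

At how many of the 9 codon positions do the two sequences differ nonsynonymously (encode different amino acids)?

Codon 1: AUA Ile / AUU Ile — synonymous.
Codon 2: UCU Ser / UCU Ser — identical.
Codon 3: GCA Ala / GCA Ala — identical.
Codon 4: CAU His / CAC His — synonymous.
Codon 5: AUG Met / AUG Met — identical.
Codon 6: AAA Lys / AAA Lys — identical.
Codon 7: UUA Leu / UUA Leu — identical.
Codon 8: UGG Trp / UUC Phe — nonsynonymous.
Codon 9: AGG Arg / AGG Arg — identical.
Nonsynonymous differences: 1.

1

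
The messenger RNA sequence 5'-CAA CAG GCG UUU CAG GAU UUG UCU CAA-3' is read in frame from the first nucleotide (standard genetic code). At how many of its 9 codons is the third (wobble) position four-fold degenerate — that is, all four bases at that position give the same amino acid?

2

Codon 1 CAA (Gln): third position 2-fold.
Codon 2 CAG (Gln): third position 2-fold.
Codon 3 GCG (Ala): third position 4-fold.
Codon 4 UUU (Phe): third position 2-fold.
Codon 5 CAG (Gln): third position 2-fold.
Codon 6 GAU (Asp): third position 2-fold.
Codon 7 UUG (Leu): third position 2-fold.
Codon 8 UCU (Ser): third position 4-fold.
Codon 9 CAA (Gln): third position 2-fold.
Four-fold degenerate third positions: 2.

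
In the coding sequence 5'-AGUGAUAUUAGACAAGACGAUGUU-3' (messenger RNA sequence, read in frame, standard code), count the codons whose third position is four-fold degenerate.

Codon 1 AGU (Ser): third position 2-fold.
Codon 2 GAU (Asp): third position 2-fold.
Codon 3 AUU (Ile): third position 3-fold.
Codon 4 AGA (Arg): third position 2-fold.
Codon 5 CAA (Gln): third position 2-fold.
Codon 6 GAC (Asp): third position 2-fold.
Codon 7 GAU (Asp): third position 2-fold.
Codon 8 GUU (Val): third position 4-fold.
Four-fold degenerate third positions: 1.

1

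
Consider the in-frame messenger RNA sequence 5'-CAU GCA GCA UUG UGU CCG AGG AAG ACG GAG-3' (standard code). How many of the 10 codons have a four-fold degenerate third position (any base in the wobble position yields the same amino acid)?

4

Codon 1 CAU (His): third position 2-fold.
Codon 2 GCA (Ala): third position 4-fold.
Codon 3 GCA (Ala): third position 4-fold.
Codon 4 UUG (Leu): third position 2-fold.
Codon 5 UGU (Cys): third position 2-fold.
Codon 6 CCG (Pro): third position 4-fold.
Codon 7 AGG (Arg): third position 2-fold.
Codon 8 AAG (Lys): third position 2-fold.
Codon 9 ACG (Thr): third position 4-fold.
Codon 10 GAG (Glu): third position 2-fold.
Four-fold degenerate third positions: 4.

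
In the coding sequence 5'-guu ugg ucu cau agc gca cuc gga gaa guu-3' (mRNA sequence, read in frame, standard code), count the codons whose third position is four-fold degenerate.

Codon 1 GUU (Val): third position 4-fold.
Codon 2 UGG (Trp): third position 1-fold.
Codon 3 UCU (Ser): third position 4-fold.
Codon 4 CAU (His): third position 2-fold.
Codon 5 AGC (Ser): third position 2-fold.
Codon 6 GCA (Ala): third position 4-fold.
Codon 7 CUC (Leu): third position 4-fold.
Codon 8 GGA (Gly): third position 4-fold.
Codon 9 GAA (Glu): third position 2-fold.
Codon 10 GUU (Val): third position 4-fold.
Four-fold degenerate third positions: 6.

6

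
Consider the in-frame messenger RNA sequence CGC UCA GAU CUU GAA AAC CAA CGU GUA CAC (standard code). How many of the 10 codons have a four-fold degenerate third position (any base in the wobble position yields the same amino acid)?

5

Codon 1 CGC (Arg): third position 4-fold.
Codon 2 UCA (Ser): third position 4-fold.
Codon 3 GAU (Asp): third position 2-fold.
Codon 4 CUU (Leu): third position 4-fold.
Codon 5 GAA (Glu): third position 2-fold.
Codon 6 AAC (Asn): third position 2-fold.
Codon 7 CAA (Gln): third position 2-fold.
Codon 8 CGU (Arg): third position 4-fold.
Codon 9 GUA (Val): third position 4-fold.
Codon 10 CAC (His): third position 2-fold.
Four-fold degenerate third positions: 5.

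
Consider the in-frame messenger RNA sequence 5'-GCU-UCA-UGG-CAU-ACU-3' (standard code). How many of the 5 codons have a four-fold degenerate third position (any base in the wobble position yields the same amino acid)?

3

Codon 1 GCU (Ala): third position 4-fold.
Codon 2 UCA (Ser): third position 4-fold.
Codon 3 UGG (Trp): third position 1-fold.
Codon 4 CAU (His): third position 2-fold.
Codon 5 ACU (Thr): third position 4-fold.
Four-fold degenerate third positions: 3.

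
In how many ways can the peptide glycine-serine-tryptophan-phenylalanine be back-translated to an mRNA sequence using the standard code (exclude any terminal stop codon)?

48

Gly: 4 codons.
Ser: 6 codons.
Trp: 1 codon.
Phe: 2 codons.
4 × 6 × 1 × 2 = 48.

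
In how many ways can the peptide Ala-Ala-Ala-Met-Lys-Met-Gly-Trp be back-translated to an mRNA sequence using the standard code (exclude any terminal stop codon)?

512

Ala: 4 codons.
Ala: 4 codons.
Ala: 4 codons.
Met: 1 codon.
Lys: 2 codons.
Met: 1 codon.
Gly: 4 codons.
Trp: 1 codon.
4 × 4 × 4 × 1 × 2 × 1 × 4 × 1 = 512.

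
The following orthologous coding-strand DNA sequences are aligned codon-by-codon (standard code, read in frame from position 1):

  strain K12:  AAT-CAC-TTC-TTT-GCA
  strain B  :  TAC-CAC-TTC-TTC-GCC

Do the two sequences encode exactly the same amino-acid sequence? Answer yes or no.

no

Codon 1: AAT Asn / TAC Tyr — nonsynonymous.
Codon 2: CAC His / CAC His — identical.
Codon 3: TTC Phe / TTC Phe — identical.
Codon 4: TTT Phe / TTC Phe — synonymous.
Codon 5: GCA Ala / GCC Ala — synonymous.
Nonsynonymous differences: 1 → different protein.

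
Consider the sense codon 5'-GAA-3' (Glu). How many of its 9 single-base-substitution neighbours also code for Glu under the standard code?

Position 1: none → 0 synonymous.
Position 2: none → 0 synonymous.
Position 3: GAG → 1 synonymous.
Total: 0 + 0 + 1 = 1.

1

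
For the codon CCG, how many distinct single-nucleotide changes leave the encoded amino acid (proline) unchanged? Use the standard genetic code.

3

Position 1: none → 0 synonymous.
Position 2: none → 0 synonymous.
Position 3: CCU, CCC, CCA → 3 synonymous.
Total: 0 + 0 + 3 = 3.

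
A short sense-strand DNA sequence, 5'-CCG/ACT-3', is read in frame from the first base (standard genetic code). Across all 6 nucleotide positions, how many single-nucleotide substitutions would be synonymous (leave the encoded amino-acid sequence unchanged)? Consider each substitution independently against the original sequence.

Codon 1 (CCG, Pro): 3 synonymous substitutions.
Codon 2 (ACT, Thr): 3 synonymous substitutions.
Total: 3 + 3 = 6.

6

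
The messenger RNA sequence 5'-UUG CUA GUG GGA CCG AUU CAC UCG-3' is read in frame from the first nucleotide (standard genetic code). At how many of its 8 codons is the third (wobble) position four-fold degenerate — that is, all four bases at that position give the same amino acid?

Codon 1 UUG (Leu): third position 2-fold.
Codon 2 CUA (Leu): third position 4-fold.
Codon 3 GUG (Val): third position 4-fold.
Codon 4 GGA (Gly): third position 4-fold.
Codon 5 CCG (Pro): third position 4-fold.
Codon 6 AUU (Ile): third position 3-fold.
Codon 7 CAC (His): third position 2-fold.
Codon 8 UCG (Ser): third position 4-fold.
Four-fold degenerate third positions: 5.

5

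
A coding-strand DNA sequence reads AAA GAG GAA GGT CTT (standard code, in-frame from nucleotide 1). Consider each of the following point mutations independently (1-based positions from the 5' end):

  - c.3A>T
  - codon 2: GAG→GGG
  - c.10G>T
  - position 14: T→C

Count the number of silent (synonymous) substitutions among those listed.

Codon 1: AAA (Lys) → AAT (Asn) — missense.
Codon 2: GAG (Glu) → GGG (Gly) — missense.
Codon 4: GGT (Gly) → TGT (Cys) — missense.
Codon 5: CTT (Leu) → CCT (Pro) — missense.
Synonymous: 0 of 4.

0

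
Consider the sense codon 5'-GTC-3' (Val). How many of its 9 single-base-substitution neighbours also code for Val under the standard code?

Position 1: none → 0 synonymous.
Position 2: none → 0 synonymous.
Position 3: GTT, GTA, GTG → 3 synonymous.
Total: 0 + 0 + 3 = 3.

3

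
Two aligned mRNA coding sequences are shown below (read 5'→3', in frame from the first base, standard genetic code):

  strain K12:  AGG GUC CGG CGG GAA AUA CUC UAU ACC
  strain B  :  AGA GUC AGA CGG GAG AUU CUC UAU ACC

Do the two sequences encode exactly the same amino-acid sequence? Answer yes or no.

Codon 1: AGG Arg / AGA Arg — synonymous.
Codon 2: GUC Val / GUC Val — identical.
Codon 3: CGG Arg / AGA Arg — synonymous.
Codon 4: CGG Arg / CGG Arg — identical.
Codon 5: GAA Glu / GAG Glu — synonymous.
Codon 6: AUA Ile / AUU Ile — synonymous.
Codon 7: CUC Leu / CUC Leu — identical.
Codon 8: UAU Tyr / UAU Tyr — identical.
Codon 9: ACC Thr / ACC Thr — identical.
Nonsynonymous differences: 0 → same protein.

yes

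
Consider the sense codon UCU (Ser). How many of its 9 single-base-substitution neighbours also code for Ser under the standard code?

3

Position 1: none → 0 synonymous.
Position 2: none → 0 synonymous.
Position 3: UCC, UCA, UCG → 3 synonymous.
Total: 0 + 0 + 3 = 3.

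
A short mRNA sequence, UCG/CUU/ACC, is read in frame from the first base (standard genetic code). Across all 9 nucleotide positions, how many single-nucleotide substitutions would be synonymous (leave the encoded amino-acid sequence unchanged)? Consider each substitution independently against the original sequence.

Codon 1 (UCG, Ser): 3 synonymous substitutions.
Codon 2 (CUU, Leu): 3 synonymous substitutions.
Codon 3 (ACC, Thr): 3 synonymous substitutions.
Total: 3 + 3 + 3 = 9.

9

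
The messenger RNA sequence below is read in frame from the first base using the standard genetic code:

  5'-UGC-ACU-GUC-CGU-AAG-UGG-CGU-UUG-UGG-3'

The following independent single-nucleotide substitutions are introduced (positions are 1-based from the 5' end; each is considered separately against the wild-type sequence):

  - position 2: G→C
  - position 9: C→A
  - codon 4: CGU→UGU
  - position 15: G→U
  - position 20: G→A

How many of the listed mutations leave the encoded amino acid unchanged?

Codon 1: UGC (Cys) → UCC (Ser) — missense.
Codon 3: GUC (Val) → GUA (Val) — synonymous.
Codon 4: CGU (Arg) → UGU (Cys) — missense.
Codon 5: AAG (Lys) → AAU (Asn) — missense.
Codon 7: CGU (Arg) → CAU (His) — missense.
Synonymous: 1 of 5.

1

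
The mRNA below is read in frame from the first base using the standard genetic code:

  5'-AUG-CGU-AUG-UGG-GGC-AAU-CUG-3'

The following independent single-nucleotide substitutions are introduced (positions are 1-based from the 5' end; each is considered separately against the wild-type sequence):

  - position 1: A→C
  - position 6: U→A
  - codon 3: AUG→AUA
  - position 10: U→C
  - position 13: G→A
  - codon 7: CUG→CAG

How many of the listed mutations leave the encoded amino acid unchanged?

Codon 1: AUG (Met) → CUG (Leu) — missense.
Codon 2: CGU (Arg) → CGA (Arg) — synonymous.
Codon 3: AUG (Met) → AUA (Ile) — missense.
Codon 4: UGG (Trp) → CGG (Arg) — missense.
Codon 5: GGC (Gly) → AGC (Ser) — missense.
Codon 7: CUG (Leu) → CAG (Gln) — missense.
Synonymous: 1 of 6.

1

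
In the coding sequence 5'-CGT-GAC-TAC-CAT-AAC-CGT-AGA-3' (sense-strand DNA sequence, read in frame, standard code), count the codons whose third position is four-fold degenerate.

2

Codon 1 CGT (Arg): third position 4-fold.
Codon 2 GAC (Asp): third position 2-fold.
Codon 3 TAC (Tyr): third position 2-fold.
Codon 4 CAT (His): third position 2-fold.
Codon 5 AAC (Asn): third position 2-fold.
Codon 6 CGT (Arg): third position 4-fold.
Codon 7 AGA (Arg): third position 2-fold.
Four-fold degenerate third positions: 2.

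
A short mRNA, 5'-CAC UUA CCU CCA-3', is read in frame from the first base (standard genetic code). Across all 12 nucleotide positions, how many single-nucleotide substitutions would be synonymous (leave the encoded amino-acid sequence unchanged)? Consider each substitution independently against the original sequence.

Codon 1 (CAC, His): 1 synonymous substitution.
Codon 2 (UUA, Leu): 2 synonymous substitutions.
Codon 3 (CCU, Pro): 3 synonymous substitutions.
Codon 4 (CCA, Pro): 3 synonymous substitutions.
Total: 1 + 2 + 3 + 3 = 9.

9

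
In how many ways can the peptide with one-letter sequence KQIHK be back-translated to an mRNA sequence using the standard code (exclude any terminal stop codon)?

Lys: 2 codons.
Gln: 2 codons.
Ile: 3 codons.
His: 2 codons.
Lys: 2 codons.
2 × 2 × 3 × 2 × 2 = 48.

48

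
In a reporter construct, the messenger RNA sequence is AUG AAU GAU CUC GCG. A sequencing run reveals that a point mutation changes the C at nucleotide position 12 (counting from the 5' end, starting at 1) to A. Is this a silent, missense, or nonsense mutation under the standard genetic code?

Position 12 falls in codon 4: CUC → Leu.
After the substitution the codon is CUA → Leu.
Both encode Leu, so the change is synonymous.

silent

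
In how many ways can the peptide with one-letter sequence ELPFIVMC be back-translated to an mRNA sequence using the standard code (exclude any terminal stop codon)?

Glu: 2 codons.
Leu: 6 codons.
Pro: 4 codons.
Phe: 2 codons.
Ile: 3 codons.
Val: 4 codons.
Met: 1 codon.
Cys: 2 codons.
2 × 6 × 4 × 2 × 3 × 4 × 1 × 2 = 2304.

2304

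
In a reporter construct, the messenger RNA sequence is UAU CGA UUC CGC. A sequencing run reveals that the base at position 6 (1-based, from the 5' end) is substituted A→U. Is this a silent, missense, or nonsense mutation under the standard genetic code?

Position 6 falls in codon 2: CGA → Arg.
After the substitution the codon is CGU → Arg.
Both encode Arg, so the change is synonymous.

silent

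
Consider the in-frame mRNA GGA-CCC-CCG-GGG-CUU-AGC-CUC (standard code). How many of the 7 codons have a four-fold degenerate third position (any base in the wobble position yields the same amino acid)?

6

Codon 1 GGA (Gly): third position 4-fold.
Codon 2 CCC (Pro): third position 4-fold.
Codon 3 CCG (Pro): third position 4-fold.
Codon 4 GGG (Gly): third position 4-fold.
Codon 5 CUU (Leu): third position 4-fold.
Codon 6 AGC (Ser): third position 2-fold.
Codon 7 CUC (Leu): third position 4-fold.
Four-fold degenerate third positions: 6.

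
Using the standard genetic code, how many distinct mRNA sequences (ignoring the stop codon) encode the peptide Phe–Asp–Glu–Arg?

48

Phe: 2 codons.
Asp: 2 codons.
Glu: 2 codons.
Arg: 6 codons.
2 × 2 × 2 × 6 = 48.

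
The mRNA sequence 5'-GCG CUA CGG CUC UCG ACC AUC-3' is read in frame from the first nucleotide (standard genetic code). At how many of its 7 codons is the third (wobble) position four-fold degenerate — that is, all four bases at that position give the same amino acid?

6

Codon 1 GCG (Ala): third position 4-fold.
Codon 2 CUA (Leu): third position 4-fold.
Codon 3 CGG (Arg): third position 4-fold.
Codon 4 CUC (Leu): third position 4-fold.
Codon 5 UCG (Ser): third position 4-fold.
Codon 6 ACC (Thr): third position 4-fold.
Codon 7 AUC (Ile): third position 3-fold.
Four-fold degenerate third positions: 6.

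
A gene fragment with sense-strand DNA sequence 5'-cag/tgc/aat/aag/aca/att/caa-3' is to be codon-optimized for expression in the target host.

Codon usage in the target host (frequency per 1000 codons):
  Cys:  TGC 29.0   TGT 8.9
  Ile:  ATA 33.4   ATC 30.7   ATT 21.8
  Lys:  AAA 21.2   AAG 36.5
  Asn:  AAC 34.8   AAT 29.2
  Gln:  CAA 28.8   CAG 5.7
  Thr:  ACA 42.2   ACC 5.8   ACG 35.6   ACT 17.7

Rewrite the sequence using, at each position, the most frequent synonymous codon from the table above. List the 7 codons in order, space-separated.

Codon 1 (Gln): best is CAA at 28.8.
Codon 2 (Cys): best is TGC at 29.0.
Codon 3 (Asn): best is AAC at 34.8.
Codon 4 (Lys): best is AAG at 36.5.
Codon 5 (Thr): best is ACA at 42.2.
Codon 6 (Ile): best is ATA at 33.4.
Codon 7 (Gln): best is CAA at 28.8.

CAA TGC AAC AAG ACA ATA CAA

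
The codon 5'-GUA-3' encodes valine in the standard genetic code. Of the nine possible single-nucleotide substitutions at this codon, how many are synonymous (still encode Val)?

Position 1: none → 0 synonymous.
Position 2: none → 0 synonymous.
Position 3: GUU, GUC, GUG → 3 synonymous.
Total: 0 + 0 + 3 = 3.

3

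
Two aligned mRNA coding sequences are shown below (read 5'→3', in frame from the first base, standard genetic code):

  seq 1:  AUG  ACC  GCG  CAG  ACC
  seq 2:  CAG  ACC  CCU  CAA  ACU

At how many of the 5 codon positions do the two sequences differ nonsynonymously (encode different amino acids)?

2

Codon 1: AUG Met / CAG Gln — nonsynonymous.
Codon 2: ACC Thr / ACC Thr — identical.
Codon 3: GCG Ala / CCU Pro — nonsynonymous.
Codon 4: CAG Gln / CAA Gln — synonymous.
Codon 5: ACC Thr / ACU Thr — synonymous.
Nonsynonymous differences: 2.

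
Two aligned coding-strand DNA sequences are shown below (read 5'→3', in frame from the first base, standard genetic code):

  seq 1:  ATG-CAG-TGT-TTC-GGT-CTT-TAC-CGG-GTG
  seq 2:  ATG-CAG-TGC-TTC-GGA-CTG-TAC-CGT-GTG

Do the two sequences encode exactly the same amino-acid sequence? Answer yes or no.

yes

Codon 1: ATG Met / ATG Met — identical.
Codon 2: CAG Gln / CAG Gln — identical.
Codon 3: TGT Cys / TGC Cys — synonymous.
Codon 4: TTC Phe / TTC Phe — identical.
Codon 5: GGT Gly / GGA Gly — synonymous.
Codon 6: CTT Leu / CTG Leu — synonymous.
Codon 7: TAC Tyr / TAC Tyr — identical.
Codon 8: CGG Arg / CGT Arg — synonymous.
Codon 9: GTG Val / GTG Val — identical.
Nonsynonymous differences: 0 → same protein.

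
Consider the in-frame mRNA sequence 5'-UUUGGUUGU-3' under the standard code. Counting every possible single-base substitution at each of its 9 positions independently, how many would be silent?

5

Codon 1 (UUU, Phe): 1 synonymous substitution.
Codon 2 (GGU, Gly): 3 synonymous substitutions.
Codon 3 (UGU, Cys): 1 synonymous substitution.
Total: 1 + 3 + 1 = 5.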